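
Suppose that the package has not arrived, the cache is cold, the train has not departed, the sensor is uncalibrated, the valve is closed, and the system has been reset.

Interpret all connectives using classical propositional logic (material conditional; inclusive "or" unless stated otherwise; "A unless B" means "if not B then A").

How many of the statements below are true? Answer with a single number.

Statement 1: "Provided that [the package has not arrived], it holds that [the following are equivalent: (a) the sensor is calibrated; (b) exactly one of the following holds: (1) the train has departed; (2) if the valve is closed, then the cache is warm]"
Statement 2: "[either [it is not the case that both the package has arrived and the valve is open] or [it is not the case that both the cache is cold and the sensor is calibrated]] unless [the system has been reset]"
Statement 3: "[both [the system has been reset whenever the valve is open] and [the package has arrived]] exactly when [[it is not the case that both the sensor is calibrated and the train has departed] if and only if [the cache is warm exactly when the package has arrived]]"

Let K = "the package has arrived" (False), L = "the sensor is calibrated" (False), N = "the train has departed" (False), V = "the valve is open" (False), Q = "the cache is warm" (False), D = "the system has been reset" (True).

Statement 1: In symbols: not K -> (L iff (N xor (not V -> Q)))

not K = not False = True
not V = not False = True
not V -> Q = True -> False = False
N xor (not V -> Q) = False xor False = False
L iff (N xor (not V -> Q)) = False iff False = True
not K -> (L iff (N xor (not V -> Q))) = True -> True = True
So Statement 1 is true.

Statement 2: Formalization: ((K nand V) or (not Q nand L)) or D

K nand V = False nand False = True
not Q = not False = True
not Q nand L = True nand False = True
(K nand V) or (not Q nand L) = True or True = True
((K nand V) or (not Q nand L)) or D = True or True = True
Thus Statement 2 is true.

Statement 3: Formalization: ((V -> D) and K) iff ((L nand N) iff (Q iff K))

V -> D = False -> True = True
(V -> D) and K = True and False = False
L nand N = False nand False = True
Q iff K = False iff False = True
(L nand N) iff (Q iff K) = True iff True = True
((V -> D) and K) iff ((L nand N) iff (Q iff K)) = False iff True = False
So Statement 3 is false.

Count: 2.

2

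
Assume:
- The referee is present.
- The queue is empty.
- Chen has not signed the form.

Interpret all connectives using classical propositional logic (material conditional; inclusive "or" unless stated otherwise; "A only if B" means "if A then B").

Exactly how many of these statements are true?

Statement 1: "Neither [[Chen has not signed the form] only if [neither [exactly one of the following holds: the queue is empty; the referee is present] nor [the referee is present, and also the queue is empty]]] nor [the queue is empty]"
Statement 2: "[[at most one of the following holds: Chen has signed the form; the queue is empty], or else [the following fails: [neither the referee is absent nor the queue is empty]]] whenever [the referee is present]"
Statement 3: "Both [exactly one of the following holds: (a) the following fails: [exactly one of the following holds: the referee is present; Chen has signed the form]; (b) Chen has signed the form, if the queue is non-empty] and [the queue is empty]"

2

Let Q = "Chen has signed the form" (False), D = "the queue is empty" (True), U = "the referee is present" (True).

Statement 1: Formalization: (not Q -> ((D xor U) nor (U and D))) nor D

not Q = not False = True
D xor U = True xor True = False
U and D = True and True = True
(D xor U) nor (U and D) = False nor True = False
not Q -> ((D xor U) nor (U and D)) = True -> False = False
(not Q -> ((D xor U) nor (U and D))) nor D = False nor True = False
So Statement 1 is false.

Statement 2: Formalization: U -> ((Q nand D) or not (not U nor D))

Q nand D = False nand True = True
not U = not True = False
not U nor D = False nor True = False
not (not U nor D) = not False = True
(Q nand D) or not (not U nor D) = True or True = True
U -> ((Q nand D) or not (not U nor D)) = True -> True = True
Thus Statement 2 is true.

Statement 3: Formalization: (not (U xor Q) xor (not D -> Q)) and D

U xor Q = True xor False = True
not (U xor Q) = not True = False
not D = not True = False
not D -> Q = False -> False = True
not (U xor Q) xor (not D -> Q) = False xor True = True
(not (U xor Q) xor (not D -> Q)) and D = True and True = True
Thus Statement 3 is true.

True statements: 2 (Statement 2, Statement 3).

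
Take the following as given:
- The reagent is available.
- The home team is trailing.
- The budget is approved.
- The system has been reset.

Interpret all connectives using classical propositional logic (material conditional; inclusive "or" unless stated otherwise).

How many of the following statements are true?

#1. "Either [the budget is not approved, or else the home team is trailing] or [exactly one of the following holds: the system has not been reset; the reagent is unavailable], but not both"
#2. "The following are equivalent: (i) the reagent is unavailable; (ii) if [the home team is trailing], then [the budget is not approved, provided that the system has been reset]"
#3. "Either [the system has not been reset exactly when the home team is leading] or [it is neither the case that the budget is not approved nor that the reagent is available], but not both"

Let R = "the budget is approved" (T), K = "the home team is leading" (F), L = "the system has been reset" (T), N = "the reagent is available" (T).

#1: In symbols: (~R | ~K) xor (~L xor ~N)

~R = ~T = F
~K = ~F = T
~R | ~K = F | T = T
~L = ~T = F
~N = ~T = F
~L xor ~N = F xor F = F
(~R | ~K) xor (~L xor ~N) = T xor F = T
Thus #1 is true.

#2: Parsed as ~N <-> (~K -> (L -> ~R))

~N = ~T = F
~K = ~F = T
~R = ~T = F
L -> ~R = T -> F = F
~K -> (L -> ~R) = T -> F = F
~N <-> (~K -> (L -> ~R)) = F <-> F = T
So #2 is true.

#3: Parsed as (~L <-> K) xor (~R nor N)

~L = ~T = F
~L <-> K = F <-> F = T
~R = ~T = F
~R nor N = F nor T = F
(~L <-> K) xor (~R nor N) = T xor F = T
So #3 is true.

True statements: 3 (#1, #2, #3).

3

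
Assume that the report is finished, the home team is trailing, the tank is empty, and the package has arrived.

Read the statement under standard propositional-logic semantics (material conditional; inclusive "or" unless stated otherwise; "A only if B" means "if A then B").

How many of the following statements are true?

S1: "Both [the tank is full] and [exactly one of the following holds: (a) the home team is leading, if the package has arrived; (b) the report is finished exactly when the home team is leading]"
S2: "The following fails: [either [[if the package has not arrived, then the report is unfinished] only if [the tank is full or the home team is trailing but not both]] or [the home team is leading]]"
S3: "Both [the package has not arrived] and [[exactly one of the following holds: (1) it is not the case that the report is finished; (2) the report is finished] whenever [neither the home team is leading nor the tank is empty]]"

Let V = "the tank is full" (F), P = "the package has arrived" (T), H = "the home team is leading" (F), U = "the report is finished" (T).

S1: Parsed as V & ((P -> H) xor (U <-> H))

P -> H = T -> F = F
U <-> H = T <-> F = F
(P -> H) xor (U <-> H) = F xor F = F
V & ((P -> H) xor (U <-> H)) = F & F = F
Hence S1 is false.

S2: Formalization: ~(((~P -> ~U) -> (V xor ~H)) | H)

~P = ~T = F
~U = ~T = F
~P -> ~U = F -> F = T
~H = ~F = T
V xor ~H = F xor T = T
(~P -> ~U) -> (V xor ~H) = T -> T = T
((~P -> ~U) -> (V xor ~H)) | H = T | F = T
~(((~P -> ~U) -> (V xor ~H)) | H) = ~T = F
Thus S2 is false.

S3: This is ~P & ((H nor ~V) -> (~U xor U)).

~P = ~T = F
~V = ~F = T
H nor ~V = F nor T = F
~U = ~T = F
~U xor U = F xor T = T
(H nor ~V) -> (~U xor U) = F -> T = T
~P & ((H nor ~V) -> (~U xor U)) = F & T = F
Hence S3 is false.

True statements: 0 (none).

0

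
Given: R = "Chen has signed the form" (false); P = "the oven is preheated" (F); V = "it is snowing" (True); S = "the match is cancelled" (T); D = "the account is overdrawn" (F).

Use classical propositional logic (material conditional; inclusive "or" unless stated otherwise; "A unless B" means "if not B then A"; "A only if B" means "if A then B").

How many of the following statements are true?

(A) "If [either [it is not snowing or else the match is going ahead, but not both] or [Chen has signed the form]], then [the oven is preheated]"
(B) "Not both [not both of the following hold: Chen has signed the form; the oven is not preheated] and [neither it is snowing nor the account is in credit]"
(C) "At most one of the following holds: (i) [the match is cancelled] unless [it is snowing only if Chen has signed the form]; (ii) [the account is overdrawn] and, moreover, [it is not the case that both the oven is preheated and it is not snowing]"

3

(A): Formalization: ((not V xor not S) or R) -> P

not V = not True = False
not S = not True = False
not V xor not S = False xor False = False
(not V xor not S) or R = False or False = False
((not V xor not S) or R) -> P = False -> False = True
Hence (A) is true.

(B): This is (R nand not P) nand (V nor not D).

not P = not False = True
R nand not P = False nand True = True
not D = not False = True
V nor not D = True nor True = False
(R nand not P) nand (V nor not D) = True nand False = True
Thus (B) is true.

(C): Parsed as (S or (V -> R)) nand (D and (P nand not V))

V -> R = True -> False = False
S or (V -> R) = True or False = True
not V = not True = False
P nand not V = False nand False = True
D and (P nand not V) = False and True = False
(S or (V -> R)) nand (D and (P nand not V)) = True nand False = True
Thus (C) is true.

True statements: 3.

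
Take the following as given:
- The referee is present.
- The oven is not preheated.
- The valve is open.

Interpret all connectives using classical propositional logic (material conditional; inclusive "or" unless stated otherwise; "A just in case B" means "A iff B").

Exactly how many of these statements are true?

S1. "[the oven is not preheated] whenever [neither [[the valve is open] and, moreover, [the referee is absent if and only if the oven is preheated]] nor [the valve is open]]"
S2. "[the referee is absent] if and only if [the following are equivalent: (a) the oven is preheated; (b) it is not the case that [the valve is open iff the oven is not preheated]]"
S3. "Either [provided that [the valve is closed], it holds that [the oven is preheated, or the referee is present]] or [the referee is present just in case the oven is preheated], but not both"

2

Let Q = "the valve is open" (T), K = "the referee is present" (T), H = "the oven is preheated" (F).

S1: In symbols: ((Q & (~K <-> H)) nor Q) -> ~H

~K = ~T = F
~K <-> H = F <-> F = T
Q & (~K <-> H) = T & T = T
(Q & (~K <-> H)) nor Q = T nor T = F
~H = ~F = T
((Q & (~K <-> H)) nor Q) -> ~H = F -> T = T
So S1 is true.

S2: Formalization: ~K <-> (H <-> ~(Q <-> ~H))

~K = ~T = F
~H = ~F = T
Q <-> ~H = T <-> T = T
~(Q <-> ~H) = ~T = F
H <-> ~(Q <-> ~H) = F <-> F = T
~K <-> (H <-> ~(Q <-> ~H)) = F <-> T = F
Thus S2 is false.

S3: Formalization: (~Q -> (H | K)) xor (K <-> H)

~Q = ~T = F
H | K = F | T = T
~Q -> (H | K) = F -> T = T
K <-> H = T <-> F = F
(~Q -> (H | K)) xor (K <-> H) = T xor F = T
Hence S3 is true.

Count: 2.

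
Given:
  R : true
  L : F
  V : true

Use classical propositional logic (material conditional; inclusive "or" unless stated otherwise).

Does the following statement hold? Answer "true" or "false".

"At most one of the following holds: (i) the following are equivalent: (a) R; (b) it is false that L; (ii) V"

In symbols: (R <-> ~L) nand V

~L = ~F = T
R <-> ~L = T <-> T = T
(R <-> ~L) nand V = T nand T = F

The statement is false.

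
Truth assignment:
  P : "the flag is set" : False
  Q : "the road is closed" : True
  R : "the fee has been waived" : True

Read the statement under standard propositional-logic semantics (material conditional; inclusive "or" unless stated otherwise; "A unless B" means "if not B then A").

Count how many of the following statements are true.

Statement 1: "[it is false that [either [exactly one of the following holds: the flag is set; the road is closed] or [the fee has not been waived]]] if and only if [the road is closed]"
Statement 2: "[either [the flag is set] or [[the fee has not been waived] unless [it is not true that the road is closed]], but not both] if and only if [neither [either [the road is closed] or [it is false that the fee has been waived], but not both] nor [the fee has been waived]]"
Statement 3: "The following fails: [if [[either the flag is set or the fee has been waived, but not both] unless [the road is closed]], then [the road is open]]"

2

Statement 1: This is ¬((P ⊕ Q) ∨ ¬R) ↔ Q.

P ⊕ Q = F ⊕ T = T
¬R = ¬T = F
(P ⊕ Q) ∨ ¬R = T ∨ F = T
¬((P ⊕ Q) ∨ ¬R) = ¬T = F
¬((P ⊕ Q) ∨ ¬R) ↔ Q = F ↔ T = F
So Statement 1 is false.

Statement 2: This is (P ⊕ (¬R ∨ ¬Q)) ↔ ((Q ⊕ ¬R) ↓ R).

¬R = ¬T = F
¬Q = ¬T = F
¬R ∨ ¬Q = F ∨ F = F
P ⊕ (¬R ∨ ¬Q) = F ⊕ F = F
¬R = ¬T = F
Q ⊕ ¬R = T ⊕ F = T
(Q ⊕ ¬R) ↓ R = T ↓ T = F
(P ⊕ (¬R ∨ ¬Q)) ↔ ((Q ⊕ ¬R) ↓ R) = F ↔ F = T
So Statement 2 is true.

Statement 3: Formalization: ¬(((P ⊕ R) ∨ Q) → ¬Q)

P ⊕ R = F ⊕ T = T
(P ⊕ R) ∨ Q = T ∨ T = T
¬Q = ¬T = F
((P ⊕ R) ∨ Q) → ¬Q = T → F = F
¬(((P ⊕ R) ∨ Q) → ¬Q) = ¬F = T
Hence Statement 3 is true.

Count: 2.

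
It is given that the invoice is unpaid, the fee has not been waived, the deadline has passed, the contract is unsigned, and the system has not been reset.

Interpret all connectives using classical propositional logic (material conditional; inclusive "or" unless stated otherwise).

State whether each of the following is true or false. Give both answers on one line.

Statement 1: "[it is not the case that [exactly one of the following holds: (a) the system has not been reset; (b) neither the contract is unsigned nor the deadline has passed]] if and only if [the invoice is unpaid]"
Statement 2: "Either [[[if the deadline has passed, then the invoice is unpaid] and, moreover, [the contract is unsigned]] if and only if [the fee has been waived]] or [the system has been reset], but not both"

Let S = "the system has been reset" (False), U = "the contract is signed" (False), Q = "the deadline has passed" (True), G = "the invoice is paid" (False), L = "the fee has been waived" (False).

Statement 1: This is not (not S xor (not U nor Q)) iff not G.

not S = not False = True
not U = not False = True
not U nor Q = True nor True = False
not S xor (not U nor Q) = True xor False = True
not (not S xor (not U nor Q)) = not True = False
not G = not False = True
not (not S xor (not U nor Q)) iff not G = False iff True = False
Hence Statement 1 is false.

Statement 2: This is (((Q -> not G) and not U) iff L) xor S.

not G = not False = True
Q -> not G = True -> True = True
not U = not False = True
(Q -> not G) and not U = True and True = True
((Q -> not G) and not U) iff L = True iff False = False
(((Q -> not G) and not U) iff L) xor S = False xor False = False
Hence Statement 2 is false.

Statement 1 False, Statement 2 False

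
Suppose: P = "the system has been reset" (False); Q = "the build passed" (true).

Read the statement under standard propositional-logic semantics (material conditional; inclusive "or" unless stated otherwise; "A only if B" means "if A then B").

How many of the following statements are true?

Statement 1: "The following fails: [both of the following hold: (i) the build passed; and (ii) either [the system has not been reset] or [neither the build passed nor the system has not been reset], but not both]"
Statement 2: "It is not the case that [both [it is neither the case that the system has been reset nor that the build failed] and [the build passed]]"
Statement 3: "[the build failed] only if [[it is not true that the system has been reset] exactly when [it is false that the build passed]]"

1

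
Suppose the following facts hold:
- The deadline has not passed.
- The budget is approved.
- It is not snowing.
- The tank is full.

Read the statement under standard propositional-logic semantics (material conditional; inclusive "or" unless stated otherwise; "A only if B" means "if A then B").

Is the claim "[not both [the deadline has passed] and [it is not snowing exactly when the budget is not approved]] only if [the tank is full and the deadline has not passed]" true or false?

true

Let P = "the deadline has passed" (F), R = "it is snowing" (F), Q = "the budget is approved" (T), S = "the tank is full" (T).
This is (P ↑ (¬R ↔ ¬Q)) → (S ∧ ¬P).

¬R = ¬F = T
¬Q = ¬T = F
¬R ↔ ¬Q = T ↔ F = F
P ↑ (¬R ↔ ¬Q) = F ↑ F = T
¬P = ¬F = T
S ∧ ¬P = T ∧ T = T
(P ↑ (¬R ↔ ¬Q)) → (S ∧ ¬P) = T → T = T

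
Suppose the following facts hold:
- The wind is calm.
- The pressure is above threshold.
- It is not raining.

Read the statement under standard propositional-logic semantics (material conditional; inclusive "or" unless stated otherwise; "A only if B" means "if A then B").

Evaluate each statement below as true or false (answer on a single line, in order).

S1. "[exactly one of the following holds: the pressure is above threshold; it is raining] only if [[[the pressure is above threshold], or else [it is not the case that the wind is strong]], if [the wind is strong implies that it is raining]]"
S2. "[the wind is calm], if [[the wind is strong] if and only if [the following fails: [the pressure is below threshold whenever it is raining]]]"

S1 True; S2 True

Let Q = "the pressure is above threshold" (True), R = "it is raining" (False), P = "the wind is strong" (False).

S1: Parsed as (Q xor R) -> ((P -> R) -> (Q or not P))

Q xor R = True xor False = True
P -> R = False -> False = True
not P = not False = True
Q or not P = True or True = True
(P -> R) -> (Q or not P) = True -> True = True
(Q xor R) -> ((P -> R) -> (Q or not P)) = True -> True = True
Hence S1 is true.

S2: In symbols: (P iff not (R -> not Q)) -> not P

not Q = not True = False
R -> not Q = False -> False = True
not (R -> not Q) = not True = False
P iff not (R -> not Q) = False iff False = True
not P = not False = True
(P iff not (R -> not Q)) -> not P = True -> True = True
Thus S2 is true.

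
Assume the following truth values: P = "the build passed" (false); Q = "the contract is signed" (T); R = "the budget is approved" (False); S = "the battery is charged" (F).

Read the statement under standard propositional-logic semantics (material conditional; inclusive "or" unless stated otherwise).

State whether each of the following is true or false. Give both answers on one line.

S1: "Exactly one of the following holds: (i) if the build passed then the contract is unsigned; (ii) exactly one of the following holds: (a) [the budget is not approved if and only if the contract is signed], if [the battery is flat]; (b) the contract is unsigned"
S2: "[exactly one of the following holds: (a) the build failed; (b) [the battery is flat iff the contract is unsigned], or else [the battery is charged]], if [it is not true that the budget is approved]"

S1 false / S2 true

S1: Formalization: (P → ¬Q) ⊕ ((¬S → (¬R ↔ Q)) ⊕ ¬Q)

¬Q = ¬T = F
P → ¬Q = F → F = T
¬S = ¬F = T
¬R = ¬F = T
¬R ↔ Q = T ↔ T = T
¬S → (¬R ↔ Q) = T → T = T
¬Q = ¬T = F
(¬S → (¬R ↔ Q)) ⊕ ¬Q = T ⊕ F = T
(P → ¬Q) ⊕ ((¬S → (¬R ↔ Q)) ⊕ ¬Q) = T ⊕ T = F
So S1 is false.

S2: Formalization: ¬R → (¬P ⊕ ((¬S ↔ ¬Q) ∨ S))

¬R = ¬F = T
¬P = ¬F = T
¬S = ¬F = T
¬Q = ¬T = F
¬S ↔ ¬Q = T ↔ F = F
(¬S ↔ ¬Q) ∨ S = F ∨ F = F
¬P ⊕ ((¬S ↔ ¬Q) ∨ S) = T ⊕ F = T
¬R → (¬P ⊕ ((¬S ↔ ¬Q) ∨ S)) = T → T = T
Thus S2 is true.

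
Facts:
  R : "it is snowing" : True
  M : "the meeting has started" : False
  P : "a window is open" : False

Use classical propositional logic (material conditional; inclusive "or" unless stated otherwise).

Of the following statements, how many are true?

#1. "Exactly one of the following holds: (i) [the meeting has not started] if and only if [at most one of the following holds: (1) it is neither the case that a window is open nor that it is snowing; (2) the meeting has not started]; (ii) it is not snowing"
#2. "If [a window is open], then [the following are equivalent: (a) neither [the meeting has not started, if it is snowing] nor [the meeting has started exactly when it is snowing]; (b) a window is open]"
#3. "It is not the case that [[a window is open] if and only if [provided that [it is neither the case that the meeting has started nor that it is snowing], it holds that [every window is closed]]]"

3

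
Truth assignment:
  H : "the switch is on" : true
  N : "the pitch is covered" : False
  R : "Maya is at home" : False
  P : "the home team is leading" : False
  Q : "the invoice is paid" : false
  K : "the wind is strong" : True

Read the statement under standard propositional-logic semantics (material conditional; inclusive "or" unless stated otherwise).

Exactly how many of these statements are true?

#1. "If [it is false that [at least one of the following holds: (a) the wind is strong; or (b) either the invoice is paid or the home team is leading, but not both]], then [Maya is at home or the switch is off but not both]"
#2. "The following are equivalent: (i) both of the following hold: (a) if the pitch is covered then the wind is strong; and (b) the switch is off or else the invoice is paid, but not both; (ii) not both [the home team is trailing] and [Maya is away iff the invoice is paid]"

1

#1: Parsed as not (K or (Q xor P)) -> (R xor not H)

Q xor P = False xor False = False
K or (Q xor P) = True or False = True
not (K or (Q xor P)) = not True = False
not H = not True = False
R xor not H = False xor False = False
not (K or (Q xor P)) -> (R xor not H) = False -> False = True
Hence #1 is true.

#2: Parsed as ((N -> K) and (not H xor Q)) iff (not P nand (not R iff Q))

N -> K = False -> True = True
not H = not True = False
not H xor Q = False xor False = False
(N -> K) and (not H xor Q) = True and False = False
not P = not False = True
not R = not False = True
not R iff Q = True iff False = False
not P nand (not R iff Q) = True nand False = True
((N -> K) and (not H xor Q)) iff (not P nand (not R iff Q)) = False iff True = False
Hence #2 is false.

1 of the 2 statements is true.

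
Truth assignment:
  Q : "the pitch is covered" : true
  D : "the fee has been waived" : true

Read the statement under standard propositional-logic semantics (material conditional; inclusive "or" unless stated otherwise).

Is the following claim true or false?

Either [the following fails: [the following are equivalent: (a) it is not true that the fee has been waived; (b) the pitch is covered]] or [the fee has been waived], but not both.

Formalization: ~(~D <-> Q) xor D

~D = ~T = F
~D <-> Q = F <-> T = F
~(~D <-> Q) = ~F = T
~(~D <-> Q) xor D = T xor T = F

The statement is false.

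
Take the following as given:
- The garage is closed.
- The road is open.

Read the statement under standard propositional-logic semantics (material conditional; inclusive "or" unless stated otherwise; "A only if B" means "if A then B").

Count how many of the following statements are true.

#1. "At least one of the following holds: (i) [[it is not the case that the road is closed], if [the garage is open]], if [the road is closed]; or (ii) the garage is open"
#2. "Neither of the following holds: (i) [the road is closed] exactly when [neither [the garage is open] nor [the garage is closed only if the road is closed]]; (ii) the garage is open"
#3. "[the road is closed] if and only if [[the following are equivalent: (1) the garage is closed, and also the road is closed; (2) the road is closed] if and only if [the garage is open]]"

3

Let Q = "the road is closed" (False), P = "the garage is closed" (True).

#1: This is (Q -> (not P -> not Q)) or not P.

not P = not True = False
not Q = not False = True
not P -> not Q = False -> True = True
Q -> (not P -> not Q) = False -> True = True
not P = not True = False
(Q -> (not P -> not Q)) or not P = True or False = True
Thus #1 is true.

#2: Formalization: (Q iff (not P nor (P -> Q))) nor not P

not P = not True = False
P -> Q = True -> False = False
not P nor (P -> Q) = False nor False = True
Q iff (not P nor (P -> Q)) = False iff True = False
not P = not True = False
(Q iff (not P nor (P -> Q))) nor not P = False nor False = True
Hence #2 is true.

#3: Formalization: Q iff (((P and Q) iff Q) iff not P)

P and Q = True and False = False
(P and Q) iff Q = False iff False = True
not P = not True = False
((P and Q) iff Q) iff not P = True iff False = False
Q iff (((P and Q) iff Q) iff not P) = False iff False = True
Hence #3 is true.

3 of the 3 statements are true (#1, #2, #3).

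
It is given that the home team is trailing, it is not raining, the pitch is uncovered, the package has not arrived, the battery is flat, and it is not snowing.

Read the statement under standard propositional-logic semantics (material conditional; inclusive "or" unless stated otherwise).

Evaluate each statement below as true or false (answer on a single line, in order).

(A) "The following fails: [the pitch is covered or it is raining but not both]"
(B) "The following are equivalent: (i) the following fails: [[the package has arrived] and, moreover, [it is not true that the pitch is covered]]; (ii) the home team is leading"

(A) true / (B) false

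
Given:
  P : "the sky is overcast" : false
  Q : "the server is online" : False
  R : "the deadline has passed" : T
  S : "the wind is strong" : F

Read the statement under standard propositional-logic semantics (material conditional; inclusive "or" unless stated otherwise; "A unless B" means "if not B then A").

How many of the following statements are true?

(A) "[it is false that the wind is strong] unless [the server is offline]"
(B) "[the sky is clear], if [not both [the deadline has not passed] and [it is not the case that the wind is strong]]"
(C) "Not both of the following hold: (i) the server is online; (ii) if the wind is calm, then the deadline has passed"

3

(A): In symbols: not S or not Q

not S = not False = True
not Q = not False = True
not S or not Q = True or True = True
So (A) is true.

(B): This is (not R nand not S) -> not P.

not R = not True = False
not S = not False = True
not R nand not S = False nand True = True
not P = not False = True
(not R nand not S) -> not P = True -> True = True
Thus (B) is true.

(C): Formalization: Q nand (not S -> R)

not S = not False = True
not S -> R = True -> True = True
Q nand (not S -> R) = False nand True = True
Hence (C) is true.

True statements: 3.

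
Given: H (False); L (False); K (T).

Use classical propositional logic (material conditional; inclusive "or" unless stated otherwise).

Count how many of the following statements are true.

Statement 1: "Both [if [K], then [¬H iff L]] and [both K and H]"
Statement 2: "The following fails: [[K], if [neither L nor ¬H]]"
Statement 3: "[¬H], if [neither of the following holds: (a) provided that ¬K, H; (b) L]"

1

Statement 1: Parsed as (K -> (~H <-> L)) & (K & H)

~H = ~F = T
~H <-> L = T <-> F = F
K -> (~H <-> L) = T -> F = F
K & H = T & F = F
(K -> (~H <-> L)) & (K & H) = F & F = F
So Statement 1 is false.

Statement 2: In symbols: ~((L nor ~H) -> K)

~H = ~F = T
L nor ~H = F nor T = F
(L nor ~H) -> K = F -> T = T
~((L nor ~H) -> K) = ~T = F
Thus Statement 2 is false.

Statement 3: Parsed as ((~K -> H) nor L) -> ~H

~K = ~T = F
~K -> H = F -> F = T
(~K -> H) nor L = T nor F = F
~H = ~F = T
((~K -> H) nor L) -> ~H = F -> T = T
So Statement 3 is true.

True statements: 1.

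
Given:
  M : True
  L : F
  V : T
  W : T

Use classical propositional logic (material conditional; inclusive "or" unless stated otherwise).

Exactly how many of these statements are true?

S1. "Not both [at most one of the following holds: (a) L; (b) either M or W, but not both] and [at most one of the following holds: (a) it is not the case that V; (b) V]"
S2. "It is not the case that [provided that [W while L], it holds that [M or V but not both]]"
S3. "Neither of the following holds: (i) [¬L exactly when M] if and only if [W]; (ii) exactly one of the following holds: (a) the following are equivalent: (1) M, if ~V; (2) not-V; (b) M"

S1: In symbols: (L ↑ (M ⊕ W)) ↑ (¬V ↑ V)

M ⊕ W = T ⊕ T = F
L ↑ (M ⊕ W) = F ↑ F = T
¬V = ¬T = F
¬V ↑ V = F ↑ T = T
(L ↑ (M ⊕ W)) ↑ (¬V ↑ V) = T ↑ T = F
Hence S1 is false.

S2: Formalization: ¬((W ∧ L) → (M ⊕ V))

W ∧ L = T ∧ F = F
M ⊕ V = T ⊕ T = F
(W ∧ L) → (M ⊕ V) = F → F = T
¬((W ∧ L) → (M ⊕ V)) = ¬T = F
Hence S2 is false.

S3: In symbols: ((¬L ↔ M) ↔ W) ↓ (((¬V → M) ↔ ¬V) ⊕ M)

¬L = ¬F = T
¬L ↔ M = T ↔ T = T
(¬L ↔ M) ↔ W = T ↔ T = T
¬V = ¬T = F
¬V → M = F → T = T
¬V = ¬T = F
(¬V → M) ↔ ¬V = T ↔ F = F
((¬V → M) ↔ ¬V) ⊕ M = F ⊕ T = T
((¬L ↔ M) ↔ W) ↓ (((¬V → M) ↔ ¬V) ⊕ M) = T ↓ T = F
Thus S3 is false.

True statements: 0 (none).

0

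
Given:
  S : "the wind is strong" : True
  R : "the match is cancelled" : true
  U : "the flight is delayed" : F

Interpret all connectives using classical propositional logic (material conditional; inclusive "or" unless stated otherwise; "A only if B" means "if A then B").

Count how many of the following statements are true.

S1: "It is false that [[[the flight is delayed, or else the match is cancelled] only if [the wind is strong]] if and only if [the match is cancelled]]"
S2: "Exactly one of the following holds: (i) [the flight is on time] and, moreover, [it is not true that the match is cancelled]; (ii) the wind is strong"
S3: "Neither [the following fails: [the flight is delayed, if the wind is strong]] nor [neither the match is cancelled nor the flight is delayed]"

1

S1: In symbols: not (((U or R) -> S) iff R)

U or R = False or True = True
(U or R) -> S = True -> True = True
((U or R) -> S) iff R = True iff True = True
not (((U or R) -> S) iff R) = not True = False
Hence S1 is false.

S2: Parsed as (not U and not R) xor S

not U = not False = True
not R = not True = False
not U and not R = True and False = False
(not U and not R) xor S = False xor True = True
Thus S2 is true.

S3: Formalization: not (S -> U) nor (R nor U)

S -> U = True -> False = False
not (S -> U) = not False = True
R nor U = True nor False = False
not (S -> U) nor (R nor U) = True nor False = False
Hence S3 is false.

1 of the 3 statements is true (S2).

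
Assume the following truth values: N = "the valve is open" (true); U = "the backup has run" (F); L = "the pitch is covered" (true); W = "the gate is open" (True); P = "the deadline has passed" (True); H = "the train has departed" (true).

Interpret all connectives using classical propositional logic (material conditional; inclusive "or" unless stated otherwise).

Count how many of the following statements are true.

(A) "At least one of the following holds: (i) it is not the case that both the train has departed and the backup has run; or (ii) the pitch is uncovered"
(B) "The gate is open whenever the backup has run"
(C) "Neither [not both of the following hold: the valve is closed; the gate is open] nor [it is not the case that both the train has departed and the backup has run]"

2

(A): In symbols: (H ↑ U) ∨ ¬L

H ↑ U = T ↑ F = T
¬L = ¬T = F
(H ↑ U) ∨ ¬L = T ∨ F = T
Thus (A) is true.

(B): Parsed as U → W

U → W = F → T = T
Thus (B) is true.

(C): Parsed as (¬N ↑ W) ↓ (H ↑ U)

¬N = ¬T = F
¬N ↑ W = F ↑ T = T
H ↑ U = T ↑ F = T
(¬N ↑ W) ↓ (H ↑ U) = T ↓ T = F
Hence (C) is false.

Count: 2.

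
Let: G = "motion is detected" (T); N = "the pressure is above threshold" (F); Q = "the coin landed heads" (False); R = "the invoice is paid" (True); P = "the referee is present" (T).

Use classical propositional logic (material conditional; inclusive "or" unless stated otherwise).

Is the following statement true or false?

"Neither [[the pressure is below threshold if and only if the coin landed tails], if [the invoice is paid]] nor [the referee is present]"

Formalization: (R -> (~N <-> ~Q)) nor P

~N = ~F = T
~Q = ~F = T
~N <-> ~Q = T <-> T = T
R -> (~N <-> ~Q) = T -> T = T
(R -> (~N <-> ~Q)) nor P = T nor T = F

False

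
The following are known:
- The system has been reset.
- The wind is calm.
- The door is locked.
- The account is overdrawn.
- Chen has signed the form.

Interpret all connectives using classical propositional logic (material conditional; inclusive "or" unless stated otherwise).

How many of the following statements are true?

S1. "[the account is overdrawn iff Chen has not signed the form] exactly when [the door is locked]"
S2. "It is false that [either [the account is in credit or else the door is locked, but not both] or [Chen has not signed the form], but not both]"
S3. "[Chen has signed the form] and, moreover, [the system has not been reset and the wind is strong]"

0

Let H = "the account is overdrawn" (T), G = "Chen has signed the form" (T), M = "the door is locked" (T), P = "the system has been reset" (T), V = "the wind is strong" (F).

S1: This is (H <-> ~G) <-> M.

~G = ~T = F
H <-> ~G = T <-> F = F
(H <-> ~G) <-> M = F <-> T = F
Hence S1 is false.

S2: This is ~((~H xor M) xor ~G).

~H = ~T = F
~H xor M = F xor T = T
~G = ~T = F
(~H xor M) xor ~G = T xor F = T
~((~H xor M) xor ~G) = ~T = F
Hence S2 is false.

S3: Parsed as G & (~P & V)

~P = ~T = F
~P & V = F & F = F
G & (~P & V) = T & F = F
Thus S3 is false.

0 of the 3 statements are true (none).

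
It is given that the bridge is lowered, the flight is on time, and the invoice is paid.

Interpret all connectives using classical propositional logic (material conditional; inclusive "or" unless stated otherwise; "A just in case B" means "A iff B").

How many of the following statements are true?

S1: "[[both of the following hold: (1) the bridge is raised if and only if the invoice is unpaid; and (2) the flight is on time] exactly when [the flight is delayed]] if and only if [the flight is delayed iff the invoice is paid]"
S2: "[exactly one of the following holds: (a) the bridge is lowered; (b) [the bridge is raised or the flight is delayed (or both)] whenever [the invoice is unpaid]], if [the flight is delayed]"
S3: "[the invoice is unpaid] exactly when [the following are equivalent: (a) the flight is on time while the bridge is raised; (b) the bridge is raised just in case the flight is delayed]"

3

Let P = "the bridge is raised" (False), R = "the invoice is paid" (True), Q = "the flight is delayed" (False).

S1: In symbols: (((P iff not R) and not Q) iff Q) iff (Q iff R)

not R = not True = False
P iff not R = False iff False = True
not Q = not False = True
(P iff not R) and not Q = True and True = True
((P iff not R) and not Q) iff Q = True iff False = False
Q iff R = False iff True = False
(((P iff not R) and not Q) iff Q) iff (Q iff R) = False iff False = True
Hence S1 is true.

S2: This is Q -> (not P xor (not R -> (P or Q))).

not P = not False = True
not R = not True = False
P or Q = False or False = False
not R -> (P or Q) = False -> False = True
not P xor (not R -> (P or Q)) = True xor True = False
Q -> (not P xor (not R -> (P or Q))) = False -> False = True
Thus S2 is true.

S3: In symbols: not R iff ((not Q and P) iff (P iff Q))

not R = not True = False
not Q = not False = True
not Q and P = True and False = False
P iff Q = False iff False = True
(not Q and P) iff (P iff Q) = False iff True = False
not R iff ((not Q and P) iff (P iff Q)) = False iff False = True
Thus S3 is true.

True statements: 3.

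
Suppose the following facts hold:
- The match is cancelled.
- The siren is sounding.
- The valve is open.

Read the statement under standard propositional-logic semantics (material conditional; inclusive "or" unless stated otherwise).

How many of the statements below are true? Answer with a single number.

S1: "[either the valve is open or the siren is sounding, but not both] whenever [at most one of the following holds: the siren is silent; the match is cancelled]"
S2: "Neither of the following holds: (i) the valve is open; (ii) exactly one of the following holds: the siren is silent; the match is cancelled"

0

Let Q = "the siren is sounding" (True), P = "the match is cancelled" (True), R = "the valve is open" (True).

S1: This is (not Q nand P) -> (R xor Q).

not Q = not True = False
not Q nand P = False nand True = True
R xor Q = True xor True = False
(not Q nand P) -> (R xor Q) = True -> False = False
Thus S1 is false.

S2: This is R nor (not Q xor P).

not Q = not True = False
not Q xor P = False xor True = True
R nor (not Q xor P) = True nor True = False
So S2 is false.

0 of the 2 statements are true (none).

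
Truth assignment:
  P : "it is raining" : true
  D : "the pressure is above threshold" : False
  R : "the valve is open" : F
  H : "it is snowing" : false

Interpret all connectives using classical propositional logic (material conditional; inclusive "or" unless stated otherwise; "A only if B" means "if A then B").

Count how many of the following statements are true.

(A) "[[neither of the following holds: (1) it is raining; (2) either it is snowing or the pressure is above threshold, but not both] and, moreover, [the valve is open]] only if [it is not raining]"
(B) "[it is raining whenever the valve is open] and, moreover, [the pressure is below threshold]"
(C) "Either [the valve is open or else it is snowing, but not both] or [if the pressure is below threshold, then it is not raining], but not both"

2

(A): In symbols: ((P ↓ (H ⊕ D)) ∧ R) → ¬P

H ⊕ D = F ⊕ F = F
P ↓ (H ⊕ D) = T ↓ F = F
(P ↓ (H ⊕ D)) ∧ R = F ∧ F = F
¬P = ¬T = F
((P ↓ (H ⊕ D)) ∧ R) → ¬P = F → F = T
Hence (A) is true.

(B): This is (R → P) ∧ ¬D.

R → P = F → T = T
¬D = ¬F = T
(R → P) ∧ ¬D = T ∧ T = T
So (B) is true.

(C): Parsed as (R ⊕ H) ⊕ (¬D → ¬P)

R ⊕ H = F ⊕ F = F
¬D = ¬F = T
¬P = ¬T = F
¬D → ¬P = T → F = F
(R ⊕ H) ⊕ (¬D → ¬P) = F ⊕ F = F
Hence (C) is false.

True statements: 2 ((A), (B)).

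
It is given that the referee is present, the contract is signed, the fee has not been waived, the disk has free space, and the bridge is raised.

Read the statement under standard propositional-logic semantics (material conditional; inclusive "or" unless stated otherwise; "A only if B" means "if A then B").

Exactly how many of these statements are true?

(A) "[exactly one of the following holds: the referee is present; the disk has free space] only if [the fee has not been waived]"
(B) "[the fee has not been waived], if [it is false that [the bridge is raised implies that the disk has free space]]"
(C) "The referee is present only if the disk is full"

2

Let P = "the referee is present" (T), S = "the disk is full" (F), R = "the fee has been waived" (F), U = "the bridge is raised" (T).

(A): Parsed as (P xor ~S) -> ~R

~S = ~F = T
P xor ~S = T xor T = F
~R = ~F = T
(P xor ~S) -> ~R = F -> T = T
Thus (A) is true.

(B): Parsed as ~(U -> ~S) -> ~R

~S = ~F = T
U -> ~S = T -> T = T
~(U -> ~S) = ~T = F
~R = ~F = T
~(U -> ~S) -> ~R = F -> T = T
Hence (B) is true.

(C): Parsed as P -> S

P -> S = T -> F = F
Thus (C) is false.

True statements: 2 ((A), (B)).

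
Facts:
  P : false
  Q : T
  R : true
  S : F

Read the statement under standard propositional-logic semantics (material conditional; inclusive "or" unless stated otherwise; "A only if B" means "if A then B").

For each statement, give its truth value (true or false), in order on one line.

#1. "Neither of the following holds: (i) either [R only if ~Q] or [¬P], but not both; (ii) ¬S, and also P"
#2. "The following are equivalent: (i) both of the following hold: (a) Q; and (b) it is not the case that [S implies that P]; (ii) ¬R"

#1 F; #2 T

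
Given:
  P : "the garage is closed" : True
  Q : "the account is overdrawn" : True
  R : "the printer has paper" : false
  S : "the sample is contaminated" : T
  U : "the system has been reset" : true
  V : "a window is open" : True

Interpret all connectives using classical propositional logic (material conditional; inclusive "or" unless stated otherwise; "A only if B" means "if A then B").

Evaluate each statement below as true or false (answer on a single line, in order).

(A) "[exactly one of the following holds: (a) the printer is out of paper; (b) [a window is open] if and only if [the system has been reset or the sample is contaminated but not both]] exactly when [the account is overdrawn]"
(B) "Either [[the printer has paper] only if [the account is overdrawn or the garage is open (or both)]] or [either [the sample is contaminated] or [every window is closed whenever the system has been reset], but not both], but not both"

(A) true / (B) false

(A): In symbols: (not R xor (V iff (U xor S))) iff Q

not R = not False = True
U xor S = True xor True = False
V iff (U xor S) = True iff False = False
not R xor (V iff (U xor S)) = True xor False = True
(not R xor (V iff (U xor S))) iff Q = True iff True = True
Hence (A) is true.

(B): This is (R -> (Q or not P)) xor (S xor (U -> not V)).

not P = not True = False
Q or not P = True or False = True
R -> (Q or not P) = False -> True = True
not V = not True = False
U -> not V = True -> False = False
S xor (U -> not V) = True xor False = True
(R -> (Q or not P)) xor (S xor (U -> not V)) = True xor True = False
Thus (B) is false.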